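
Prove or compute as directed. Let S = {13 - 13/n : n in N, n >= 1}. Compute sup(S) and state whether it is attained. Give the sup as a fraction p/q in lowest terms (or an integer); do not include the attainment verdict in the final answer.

Analysis:
- Values: 0, 13/2, 26/3, 39/4, ... strictly increasing.
- Minimum is 0 (n=1); inf = 0 (attained).
- 13 - 13/n -> 13 from below; sup = 13, not attained.
Conclusion: sup(S) = 13, not attained in S.

13


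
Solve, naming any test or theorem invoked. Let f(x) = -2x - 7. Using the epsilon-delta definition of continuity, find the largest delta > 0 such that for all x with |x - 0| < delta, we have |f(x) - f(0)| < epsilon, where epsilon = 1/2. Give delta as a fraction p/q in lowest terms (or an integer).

We compute f(0) = -2*(0) - 7 = -7.
|f(x) - f(0)| = |-2x - 7 - (-7)| = |-2(x - 0)| = 2|x - 0|.
We need 2|x - 0| < 1/2, i.e. |x - 0| < 1/2 / 2 = 1/4.
So any delta <= 1/4 works. Conversely, if delta > 1/4, then x = 0 + 1/4 satisfies |x - 0| = 1/4 < delta but |f(x) - f(0)| = 2 * 1/4 = 1/2, which is not < 1/2; so no larger delta works.
Hence the largest such delta is 1/4.

1/4


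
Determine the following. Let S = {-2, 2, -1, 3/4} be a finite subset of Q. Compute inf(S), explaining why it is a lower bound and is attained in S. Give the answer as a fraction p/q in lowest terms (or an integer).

S is finite, so inf(S) = min(S).
Sorted increasing:
-2, -1, 3/4, 2
The extremum is -2.
For every x in S, x >= -2. And -2 is in S, so it is attained.
Therefore inf(S) = -2.

-2


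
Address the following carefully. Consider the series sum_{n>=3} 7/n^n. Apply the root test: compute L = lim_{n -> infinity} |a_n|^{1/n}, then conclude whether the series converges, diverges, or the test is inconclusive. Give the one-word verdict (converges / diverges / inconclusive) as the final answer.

Let a_n denote the general term. Form |a_n|^(1/n) and simplify:
|a_n|^(1/n) = 7^(1/n)/n
Take the limit as n -> infinity: L = 0.
Since L = 0 < 1, the root test implies convergence.

converges


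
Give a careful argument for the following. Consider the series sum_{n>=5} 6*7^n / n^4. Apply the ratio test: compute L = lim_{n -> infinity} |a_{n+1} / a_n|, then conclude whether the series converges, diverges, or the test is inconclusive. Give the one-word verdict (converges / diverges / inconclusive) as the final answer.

Let a_n denote the general term. Form the ratio a_{n+1}/a_n and simplify:
a_{n+1}/a_n = 7*n^4/(n + 1)^4
Take the limit as n -> infinity: L = 7.
Since L = 7 > 1 (or L = infinity), the ratio test implies the series diverges.

diverges


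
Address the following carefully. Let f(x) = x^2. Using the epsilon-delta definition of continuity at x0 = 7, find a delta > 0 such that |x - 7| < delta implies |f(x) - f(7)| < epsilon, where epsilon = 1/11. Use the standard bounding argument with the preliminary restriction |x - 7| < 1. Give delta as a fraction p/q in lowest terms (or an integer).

Factor: |x^2 - (7)^2| = |x - 7| * |x + 7|.
Impose |x - 7| < 1 first. Then |x + 7| = |(x - 7) + 2*(7)| <= |x - 7| + 2*|7| < 1 + 14 = 15.
So |x^2 - (7)^2| < delta * 15.
We need delta * 15 <= 1/11, i.e. delta <= 1/11/15 = 1/165.
Since 1/165 < 1, this is tighter than 1; take delta = 1/165.
So delta = 1/165 works.

1/165


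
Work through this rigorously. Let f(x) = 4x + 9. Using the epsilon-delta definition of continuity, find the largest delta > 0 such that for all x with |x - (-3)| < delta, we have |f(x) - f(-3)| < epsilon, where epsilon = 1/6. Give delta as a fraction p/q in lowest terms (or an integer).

We compute f(-3) = 4*(-3) + 9 = -3.
|f(x) - f(-3)| = |4x + 9 - (-3)| = |4(x - (-3))| = 4|x - (-3)|.
We need 4|x - (-3)| < 1/6, i.e. |x - (-3)| < 1/6 / 4 = 1/24.
So any delta <= 1/24 works. Conversely, if delta > 1/24, then x = -3 + 1/24 satisfies |x - (-3)| = 1/24 < delta but |f(x) - f(-3)| = 4 * 1/24 = 1/6, which is not < 1/6; so no larger delta works.
Hence the largest such delta is 1/24.

1/24


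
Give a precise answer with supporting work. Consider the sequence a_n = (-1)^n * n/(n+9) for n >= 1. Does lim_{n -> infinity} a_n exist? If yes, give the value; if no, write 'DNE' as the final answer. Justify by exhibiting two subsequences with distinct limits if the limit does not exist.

Examine the behaviour of a_n along subsequences.
a_{2k} = 2k/(2k+9) -> 1. a_{2k+1} = -(2k+1)/(2k+10) -> -1.
Since these two subsequential limits are 1 and -1, distinct, the full sequence cannot converge (a convergent sequence has all subsequences tending to the same limit). So lim a_n does not exist.

DNE


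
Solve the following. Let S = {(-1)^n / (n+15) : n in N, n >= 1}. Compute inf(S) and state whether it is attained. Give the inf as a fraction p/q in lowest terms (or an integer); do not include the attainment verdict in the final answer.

Analysis:
- Values: -1/16, 1/17, -1/18, 1/19, -1/20, ...
- Positive terms (even n): 1/(2+15), 1/(4+15), ... decreasing -> max = 1/17 (n=2).
- Negative terms (odd n): -1/(1+15), -1/(3+15), ... increasing -> min = -1/16 (n=1).
- So sup = 1/17 (attained at n=2); inf = -1/16 (attained at n=1).
Conclusion: inf(S) = -1/16, attained in S.

-1/16


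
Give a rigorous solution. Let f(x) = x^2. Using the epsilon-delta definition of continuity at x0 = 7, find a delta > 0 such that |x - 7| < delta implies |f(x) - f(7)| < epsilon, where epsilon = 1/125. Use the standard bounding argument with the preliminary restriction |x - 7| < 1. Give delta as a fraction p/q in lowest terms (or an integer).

Factor: |x^2 - (7)^2| = |x - 7| * |x + 7|.
Impose |x - 7| < 1 first. Then |x + 7| = |(x - 7) + 2*(7)| <= |x - 7| + 2*|7| < 1 + 14 = 15.
So |x^2 - (7)^2| < delta * 15.
We need delta * 15 <= 1/125, i.e. delta <= 1/125/15 = 1/1875.
Since 1/1875 < 1, this is tighter than 1; take delta = 1/1875.
So delta = 1/1875 works.

1/1875


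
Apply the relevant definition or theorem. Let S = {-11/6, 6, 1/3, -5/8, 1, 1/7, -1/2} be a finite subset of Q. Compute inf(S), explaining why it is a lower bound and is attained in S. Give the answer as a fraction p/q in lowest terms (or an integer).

S is finite, so inf(S) = min(S).
Sorted increasing:
-11/6, -5/8, -1/2, 1/7, 1/3, 1, 6
The extremum is -11/6.
For every x in S, x >= -11/6. And -11/6 is in S, so it is attained.
Therefore inf(S) = -11/6.

-11/6


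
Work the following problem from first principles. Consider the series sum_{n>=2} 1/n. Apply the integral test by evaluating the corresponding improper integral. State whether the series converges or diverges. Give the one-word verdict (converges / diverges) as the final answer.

Let f(x) = 1/x. Then f is positive, continuous, and decreasing on [2, infinity), so the integral test applies.
Compute the improper integral int_{2}^infinity f(x) dx:
  antiderivative F(x) = log(x).
  As x -> infinity, log(x) -> infinity.
  So int = infinity - log(2) = infinity. By the integral test, the series diverges.

diverges


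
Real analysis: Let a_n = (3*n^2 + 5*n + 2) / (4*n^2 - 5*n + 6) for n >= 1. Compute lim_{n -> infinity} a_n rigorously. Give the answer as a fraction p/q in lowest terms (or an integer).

Divide numerator and denominator by n^2, the highest power:
numerator / n^2 = 3 + 5/n + 2/n^2
denominator / n^2 = 4 - 5/n + 6/n^2
As n -> infinity, all terms of the form c/n^k (k >= 1) tend to 0.
So numerator / n^2 -> 3 and denominator / n^2 -> 4.
Therefore lim a_n = 3/4.

3/4


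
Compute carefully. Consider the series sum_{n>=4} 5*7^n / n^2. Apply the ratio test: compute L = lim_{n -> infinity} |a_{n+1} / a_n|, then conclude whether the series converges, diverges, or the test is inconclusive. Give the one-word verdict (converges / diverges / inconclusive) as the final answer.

Let a_n denote the general term. Form the ratio a_{n+1}/a_n and simplify:
a_{n+1}/a_n = 7*n^2/(n + 1)^2
Take the limit as n -> infinity: L = 7.
Since L = 7 > 1 (or L = infinity), the ratio test implies the series diverges.

diverges


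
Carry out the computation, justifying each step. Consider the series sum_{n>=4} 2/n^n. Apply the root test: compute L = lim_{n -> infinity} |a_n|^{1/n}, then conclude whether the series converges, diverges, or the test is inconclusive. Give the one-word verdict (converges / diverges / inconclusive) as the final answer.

Let a_n denote the general term. Form |a_n|^(1/n) and simplify:
|a_n|^(1/n) = 2^(1/n)/n
Take the limit as n -> infinity: L = 0.
Since L = 0 < 1, the root test implies convergence.

converges


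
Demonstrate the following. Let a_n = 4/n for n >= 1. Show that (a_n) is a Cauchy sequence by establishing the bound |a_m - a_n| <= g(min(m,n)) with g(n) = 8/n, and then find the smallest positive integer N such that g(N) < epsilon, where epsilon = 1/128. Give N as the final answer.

For any m, n >= 1, by the triangle inequality:
|a_m - a_n| = |4/m - 4/n| <= 4*1/m + 4*1/n <= 8/min(m,n).
So g(n) = 8/n bounds the Cauchy difference. Since g(n) -> 0, (a_n) is Cauchy.
Now solve g(N) < 1/128: 8/N < 1/128 <=> N > 8 / (1/128) = 1024.
The smallest integer strictly greater than 1024 is N = 1025.
Check: g(1025) = 8/1025 = 8/1025 < 1/128; g(1024) = 1/128 >= 1/128. So N = 1025.

1025


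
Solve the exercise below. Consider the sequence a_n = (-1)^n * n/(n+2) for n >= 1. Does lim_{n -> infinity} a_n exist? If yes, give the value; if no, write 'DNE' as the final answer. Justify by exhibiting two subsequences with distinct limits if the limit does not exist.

Examine the behaviour of a_n along subsequences.
a_{2k} = 2k/(2k+2) -> 1. a_{2k+1} = -(2k+1)/(2k+3) -> -1.
Since these two subsequential limits are 1 and -1, distinct, the full sequence cannot converge (a convergent sequence has all subsequences tending to the same limit). So lim a_n does not exist.

DNE


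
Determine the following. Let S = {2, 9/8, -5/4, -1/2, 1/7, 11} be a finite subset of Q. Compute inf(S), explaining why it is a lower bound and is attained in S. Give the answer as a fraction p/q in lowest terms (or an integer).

S is finite, so inf(S) = min(S).
Sorted increasing:
-5/4, -1/2, 1/7, 9/8, 2, 11
The extremum is -5/4.
For every x in S, x >= -5/4. And -5/4 is in S, so it is attained.
Therefore inf(S) = -5/4.

-5/4


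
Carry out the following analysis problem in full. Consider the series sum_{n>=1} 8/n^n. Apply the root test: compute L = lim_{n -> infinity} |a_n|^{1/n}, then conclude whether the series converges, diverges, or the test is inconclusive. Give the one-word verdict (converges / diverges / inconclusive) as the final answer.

Let a_n denote the general term. Form |a_n|^(1/n) and simplify:
|a_n|^(1/n) = 2^(3/n)/n
Take the limit as n -> infinity: L = 0.
Since L = 0 < 1, the root test implies convergence.

converges


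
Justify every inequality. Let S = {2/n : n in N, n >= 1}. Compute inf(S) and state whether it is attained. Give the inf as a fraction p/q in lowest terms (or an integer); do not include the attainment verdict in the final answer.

Analysis:
- Values: 2, 1, 2/3, 1/2, ... strictly decreasing.
- The maximum is 2 (n=1); sup = 2 (attained).
- The set is bounded below by 0; 2/n -> 0 so 0 is the greatest lower bound.
- 0 is not in the set, so inf = 0 is not attained.
Conclusion: inf(S) = 0, not attained in S.

0


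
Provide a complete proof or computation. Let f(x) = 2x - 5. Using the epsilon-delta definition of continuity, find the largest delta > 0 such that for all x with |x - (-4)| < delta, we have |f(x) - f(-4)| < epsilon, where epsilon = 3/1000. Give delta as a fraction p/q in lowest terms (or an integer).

We compute f(-4) = 2*(-4) - 5 = -13.
|f(x) - f(-4)| = |2x - 5 - (-13)| = |2(x - (-4))| = 2|x - (-4)|.
We need 2|x - (-4)| < 3/1000, i.e. |x - (-4)| < 3/1000 / 2 = 3/2000.
So any delta <= 3/2000 works. Conversely, if delta > 3/2000, then x = -4 + 3/2000 satisfies |x - (-4)| = 3/2000 < delta but |f(x) - f(-4)| = 2 * 3/2000 = 3/1000, which is not < 3/1000; so no larger delta works.
Hence the largest such delta is 3/2000.

3/2000


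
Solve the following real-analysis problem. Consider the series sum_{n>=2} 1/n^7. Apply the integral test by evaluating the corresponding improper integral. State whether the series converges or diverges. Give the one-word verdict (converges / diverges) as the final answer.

Let f(x) = x^(-7). Then f is positive, continuous, and decreasing on [2, infinity), so the integral test applies.
Compute the improper integral int_{2}^infinity f(x) dx:
  antiderivative F(x) = -1/(6*x^6).
  As x -> infinity, F(x) -> 0 (since p = 7 > 1).
  So int = F(infinity) - F(2) = 0 - (-1/384) = 1/384.
  Finite, so by the integral test, the series converges.

converges


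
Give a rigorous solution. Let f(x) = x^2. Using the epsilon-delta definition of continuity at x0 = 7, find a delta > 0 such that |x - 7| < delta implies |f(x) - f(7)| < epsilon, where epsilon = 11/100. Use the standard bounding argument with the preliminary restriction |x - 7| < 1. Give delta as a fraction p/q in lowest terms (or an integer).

Factor: |x^2 - (7)^2| = |x - 7| * |x + 7|.
Impose |x - 7| < 1 first. Then |x + 7| = |(x - 7) + 2*(7)| <= |x - 7| + 2*|7| < 1 + 14 = 15.
So |x^2 - (7)^2| < delta * 15.
We need delta * 15 <= 11/100, i.e. delta <= 11/100/15 = 11/1500.
Since 11/1500 < 1, this is tighter than 1; take delta = 11/1500.
So delta = 11/1500 works.

11/1500


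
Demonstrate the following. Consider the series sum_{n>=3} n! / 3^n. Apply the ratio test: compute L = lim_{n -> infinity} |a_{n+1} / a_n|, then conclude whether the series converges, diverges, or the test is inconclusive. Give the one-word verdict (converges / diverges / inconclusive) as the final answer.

Let a_n denote the general term. Form the ratio a_{n+1}/a_n and simplify:
a_{n+1}/a_n = n/3 + 1/3
Take the limit as n -> infinity: L = infinity.
Since L = infinity > 1 (or L = infinity), the ratio test implies the series diverges.

diverges


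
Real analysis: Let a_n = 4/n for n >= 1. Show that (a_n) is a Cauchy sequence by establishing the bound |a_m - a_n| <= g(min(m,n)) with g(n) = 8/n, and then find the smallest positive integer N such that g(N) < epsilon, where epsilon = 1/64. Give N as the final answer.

For any m, n >= 1, by the triangle inequality:
|a_m - a_n| = |4/m - 4/n| <= 4*1/m + 4*1/n <= 8/min(m,n).
So g(n) = 8/n bounds the Cauchy difference. Since g(n) -> 0, (a_n) is Cauchy.
Now solve g(N) < 1/64: 8/N < 1/64 <=> N > 8 / (1/64) = 512.
The smallest integer strictly greater than 512 is N = 513.
Check: g(513) = 8/513 = 8/513 < 1/64; g(512) = 1/64 >= 1/64. So N = 513.

513


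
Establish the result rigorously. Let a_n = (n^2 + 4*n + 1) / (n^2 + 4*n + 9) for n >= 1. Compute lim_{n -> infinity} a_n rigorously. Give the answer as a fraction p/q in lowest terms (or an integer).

Divide numerator and denominator by n^2, the highest power:
numerator / n^2 = 1 + 4/n + n^(-2)
denominator / n^2 = 1 + 4/n + 9/n^2
As n -> infinity, all terms of the form c/n^k (k >= 1) tend to 0.
So numerator / n^2 -> 1 and denominator / n^2 -> 1.
Therefore lim a_n = 1.

1


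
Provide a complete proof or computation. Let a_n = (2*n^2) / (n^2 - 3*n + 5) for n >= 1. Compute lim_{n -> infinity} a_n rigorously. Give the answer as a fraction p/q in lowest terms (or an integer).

Divide numerator and denominator by n^2, the highest power:
numerator / n^2 = 2
denominator / n^2 = 1 - 3/n + 5/n^2
As n -> infinity, all terms of the form c/n^k (k >= 1) tend to 0.
So numerator / n^2 -> 2 and denominator / n^2 -> 1.
Therefore lim a_n = 2.

2


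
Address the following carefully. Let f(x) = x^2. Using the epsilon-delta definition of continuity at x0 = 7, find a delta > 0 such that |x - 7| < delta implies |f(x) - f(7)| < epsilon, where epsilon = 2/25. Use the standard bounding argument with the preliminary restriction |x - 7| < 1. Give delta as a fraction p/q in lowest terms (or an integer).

Factor: |x^2 - (7)^2| = |x - 7| * |x + 7|.
Impose |x - 7| < 1 first. Then |x + 7| = |(x - 7) + 2*(7)| <= |x - 7| + 2*|7| < 1 + 14 = 15.
So |x^2 - (7)^2| < delta * 15.
We need delta * 15 <= 2/25, i.e. delta <= 2/25/15 = 2/375.
Since 2/375 < 1, this is tighter than 1; take delta = 2/375.
So delta = 2/375 works.

2/375


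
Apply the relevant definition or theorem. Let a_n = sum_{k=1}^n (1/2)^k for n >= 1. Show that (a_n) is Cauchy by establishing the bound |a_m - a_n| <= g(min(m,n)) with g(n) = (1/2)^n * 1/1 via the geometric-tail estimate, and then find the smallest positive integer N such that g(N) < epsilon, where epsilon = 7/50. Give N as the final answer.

For m > n >= 1: |a_m - a_n| = sum_{k=n+1}^m (1/2)^k < sum_{k=n+1}^infinity (1/2)^k = (1/2)^(n+1) / (1 - 1/2) = (1/2)^n * (1/2) * (2/1) = (1/2)^n * 1/1.
So g(n) = (1/2)^n / 1. Since g(n) -> 0, (a_n) is Cauchy.
Now solve g(N) < 7/50: (1/2)^N / 1 < 7/50 <=> 2^N > 1 / (1 * 7/50) = 50/7.
Check powers of 2: 2^2 = 4 <= 50/7, 2^3 = 8 > 50/7.
So the smallest such N is 3. Check: g(3) = 1/(1 * 8) = 1/8 < 7/50.

3


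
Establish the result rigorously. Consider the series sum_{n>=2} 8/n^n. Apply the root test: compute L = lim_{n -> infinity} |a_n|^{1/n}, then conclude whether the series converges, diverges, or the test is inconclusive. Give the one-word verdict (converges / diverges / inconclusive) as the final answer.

Let a_n denote the general term. Form |a_n|^(1/n) and simplify:
|a_n|^(1/n) = 2^(3/n)/n
Take the limit as n -> infinity: L = 0.
Since L = 0 < 1, the root test implies convergence.

converges


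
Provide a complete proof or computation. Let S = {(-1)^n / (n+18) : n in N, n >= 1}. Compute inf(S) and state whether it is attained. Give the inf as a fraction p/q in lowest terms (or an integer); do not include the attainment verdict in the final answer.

Analysis:
- Values: -1/19, 1/20, -1/21, 1/22, -1/23, ...
- Positive terms (even n): 1/(2+18), 1/(4+18), ... decreasing -> max = 1/20 (n=2).
- Negative terms (odd n): -1/(1+18), -1/(3+18), ... increasing -> min = -1/19 (n=1).
- So sup = 1/20 (attained at n=2); inf = -1/19 (attained at n=1).
Conclusion: inf(S) = -1/19, attained in S.

-1/19


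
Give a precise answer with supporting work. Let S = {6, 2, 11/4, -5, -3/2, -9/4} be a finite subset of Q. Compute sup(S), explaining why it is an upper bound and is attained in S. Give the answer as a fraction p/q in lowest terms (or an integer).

S is finite, so sup(S) = max(S).
Sorted decreasing:
6, 11/4, 2, -3/2, -9/4, -5
The extremum is 6.
For every x in S, x <= 6. And 6 is in S, so it is attained.
Therefore sup(S) = 6.

6


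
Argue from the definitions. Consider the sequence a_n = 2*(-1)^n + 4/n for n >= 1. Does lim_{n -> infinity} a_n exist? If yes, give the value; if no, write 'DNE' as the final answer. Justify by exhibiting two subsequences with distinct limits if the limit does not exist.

Examine the behaviour of a_n along subsequences.
a_{2k} = 2 + 4/(2k) -> 2. a_{2k+1} = -2 + 4/(2k+1) -> -2.
Since these two subsequential limits are 2 and -2, distinct, the full sequence cannot converge (a convergent sequence has all subsequences tending to the same limit). So lim a_n does not exist.

DNE


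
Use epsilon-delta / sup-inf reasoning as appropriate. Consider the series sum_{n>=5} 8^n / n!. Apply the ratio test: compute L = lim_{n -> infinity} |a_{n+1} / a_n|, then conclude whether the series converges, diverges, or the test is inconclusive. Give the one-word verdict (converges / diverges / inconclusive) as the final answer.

Let a_n denote the general term. Form the ratio a_{n+1}/a_n and simplify:
a_{n+1}/a_n = 8/(n + 1)
Take the limit as n -> infinity: L = 0.
Since L = 0 < 1, the ratio test implies the series converges.

converges


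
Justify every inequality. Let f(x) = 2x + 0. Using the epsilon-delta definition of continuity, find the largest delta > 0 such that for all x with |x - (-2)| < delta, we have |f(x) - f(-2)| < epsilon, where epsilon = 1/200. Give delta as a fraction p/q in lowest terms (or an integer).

We compute f(-2) = 2*(-2) + 0 = -4.
|f(x) - f(-2)| = |2x + 0 - (-4)| = |2(x - (-2))| = 2|x - (-2)|.
We need 2|x - (-2)| < 1/200, i.e. |x - (-2)| < 1/200 / 2 = 1/400.
So any delta <= 1/400 works. Conversely, if delta > 1/400, then x = -2 + 1/400 satisfies |x - (-2)| = 1/400 < delta but |f(x) - f(-2)| = 2 * 1/400 = 1/200, which is not < 1/200; so no larger delta works.
Hence the largest such delta is 1/400.

1/400


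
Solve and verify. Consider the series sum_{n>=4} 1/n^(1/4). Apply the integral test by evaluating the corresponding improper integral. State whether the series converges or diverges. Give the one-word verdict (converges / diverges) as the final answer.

Let f(x) = x^(-1/4). Then f is positive, continuous, and decreasing on [4, infinity), so the integral test applies.
Compute the improper integral int_{4}^infinity f(x) dx:
  antiderivative F(x) = 4*x^(3/4)/3.
  As x -> infinity, F(x) -> infinity (since p = 1/4 < 1).
  So the integral diverges. By the integral test, the series diverges.

diverges


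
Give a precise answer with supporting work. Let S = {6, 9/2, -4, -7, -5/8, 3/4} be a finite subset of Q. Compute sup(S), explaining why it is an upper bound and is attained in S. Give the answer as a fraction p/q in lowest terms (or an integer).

S is finite, so sup(S) = max(S).
Sorted decreasing:
6, 9/2, 3/4, -5/8, -4, -7
The extremum is 6.
For every x in S, x <= 6. And 6 is in S, so it is attained.
Therefore sup(S) = 6.

6


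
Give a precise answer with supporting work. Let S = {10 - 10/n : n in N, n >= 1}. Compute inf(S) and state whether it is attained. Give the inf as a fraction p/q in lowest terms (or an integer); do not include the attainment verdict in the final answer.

Analysis:
- Values: 0, 5, 20/3, 15/2, ... strictly increasing.
- Minimum is 0 (n=1); inf = 0 (attained).
- 10 - 10/n -> 10 from below; sup = 10, not attained.
Conclusion: inf(S) = 0, attained in S.

0


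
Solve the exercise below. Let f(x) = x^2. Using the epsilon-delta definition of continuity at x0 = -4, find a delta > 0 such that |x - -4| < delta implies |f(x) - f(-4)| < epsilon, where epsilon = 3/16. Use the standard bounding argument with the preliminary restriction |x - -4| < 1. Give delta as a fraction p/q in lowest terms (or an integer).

Factor: |x^2 - (-4)^2| = |x - -4| * |x + -4|.
Impose |x - -4| < 1 first. Then |x + -4| = |(x - -4) + 2*(-4)| <= |x - -4| + 2*|-4| < 1 + 8 = 9.
So |x^2 - (-4)^2| < delta * 9.
We need delta * 9 <= 3/16, i.e. delta <= 3/16/9 = 1/48.
Since 1/48 < 1, this is tighter than 1; take delta = 1/48.
So delta = 1/48 works.

1/48


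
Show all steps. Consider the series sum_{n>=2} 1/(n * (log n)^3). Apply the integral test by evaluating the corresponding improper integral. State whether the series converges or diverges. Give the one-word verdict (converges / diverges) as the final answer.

Let f(x) = 1/(x*log(x)^3). Then f is positive, continuous, and decreasing on [2, infinity), so the integral test applies.
Compute the improper integral int_{2}^infinity f(x) dx:
  antiderivative F(x) = -1/(2*log(x)^2).
  F(x) -> 0 as x -> infinity.  int = 0 - F(2) = 1/(2*log(2)^2) < infinity. By the integral test, the series converges.

converges


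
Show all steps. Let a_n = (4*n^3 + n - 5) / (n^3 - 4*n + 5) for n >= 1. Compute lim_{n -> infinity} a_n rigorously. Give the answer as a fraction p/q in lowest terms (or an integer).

Divide numerator and denominator by n^3, the highest power:
numerator / n^3 = 4 + n^(-2) - 5/n^3
denominator / n^3 = 1 - 4/n^2 + 5/n^3
As n -> infinity, all terms of the form c/n^k (k >= 1) tend to 0.
So numerator / n^3 -> 4 and denominator / n^3 -> 1.
Therefore lim a_n = 4.

4


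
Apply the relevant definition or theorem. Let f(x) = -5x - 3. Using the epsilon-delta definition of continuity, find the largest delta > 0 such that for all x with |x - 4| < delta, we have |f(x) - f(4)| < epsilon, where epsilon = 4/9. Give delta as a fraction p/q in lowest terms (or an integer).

We compute f(4) = -5*(4) - 3 = -23.
|f(x) - f(4)| = |-5x - 3 - (-23)| = |-5(x - 4)| = 5|x - 4|.
We need 5|x - 4| < 4/9, i.e. |x - 4| < 4/9 / 5 = 4/45.
So any delta <= 4/45 works. Conversely, if delta > 4/45, then x = 4 + 4/45 satisfies |x - 4| = 4/45 < delta but |f(x) - f(4)| = 5 * 4/45 = 4/9, which is not < 4/9; so no larger delta works.
Hence the largest such delta is 4/45.

4/45


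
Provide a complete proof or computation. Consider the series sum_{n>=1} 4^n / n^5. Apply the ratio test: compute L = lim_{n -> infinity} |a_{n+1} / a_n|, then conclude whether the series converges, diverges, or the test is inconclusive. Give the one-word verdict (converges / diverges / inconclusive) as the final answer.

Let a_n denote the general term. Form the ratio a_{n+1}/a_n and simplify:
a_{n+1}/a_n = 4*n^5/(n + 1)^5
Take the limit as n -> infinity: L = 4.
Since L = 4 > 1 (or L = infinity), the ratio test implies the series diverges.

diverges


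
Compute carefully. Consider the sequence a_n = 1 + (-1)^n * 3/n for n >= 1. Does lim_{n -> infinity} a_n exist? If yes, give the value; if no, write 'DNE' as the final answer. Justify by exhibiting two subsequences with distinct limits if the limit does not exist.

Examine the behaviour of a_n along subsequences.
Even-n subsequence a_{2k} = 1 + 3/(2k) -> 1. Odd-n subsequence a_{2k+1} = 1 - 3/(2k+1) -> 1. Both tend to 1, which suggests the limit is 1; verify directly.
|a_n - 1| = |(-1)^n * 3/n| = 3/n for every n >= 1.
Given epsilon > 0, choose a positive integer N > 3/epsilon. Then for all n >= N, |a_n - 1| = 3/n <= 3/N < epsilon.
So by the definition of the limit, lim a_n exists and equals 1.

1


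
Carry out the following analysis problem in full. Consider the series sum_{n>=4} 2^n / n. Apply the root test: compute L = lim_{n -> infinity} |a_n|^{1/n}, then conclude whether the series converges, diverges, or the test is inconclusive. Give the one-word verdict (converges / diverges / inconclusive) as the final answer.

Let a_n denote the general term. Form |a_n|^(1/n) and simplify:
|a_n|^(1/n) = 2/n^(1/n)
Take the limit as n -> infinity: L = 2.
Since L = 2 > 1, the root test implies divergence.

diverges


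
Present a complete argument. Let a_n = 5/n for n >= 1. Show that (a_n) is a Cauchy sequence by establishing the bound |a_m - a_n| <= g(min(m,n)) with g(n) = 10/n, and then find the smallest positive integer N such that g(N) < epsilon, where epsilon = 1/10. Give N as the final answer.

For any m, n >= 1, by the triangle inequality:
|a_m - a_n| = |5/m - 5/n| <= 5*1/m + 5*1/n <= 10/min(m,n).
So g(n) = 10/n bounds the Cauchy difference. Since g(n) -> 0, (a_n) is Cauchy.
Now solve g(N) < 1/10: 10/N < 1/10 <=> N > 10 / (1/10) = 100.
The smallest integer strictly greater than 100 is N = 101.
Check: g(101) = 10/101 = 10/101 < 1/10; g(100) = 1/10 >= 1/10. So N = 101.

101


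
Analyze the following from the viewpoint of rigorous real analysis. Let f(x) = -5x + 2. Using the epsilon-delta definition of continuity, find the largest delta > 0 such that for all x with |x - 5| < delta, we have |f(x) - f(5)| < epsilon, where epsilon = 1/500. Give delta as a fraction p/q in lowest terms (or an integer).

We compute f(5) = -5*(5) + 2 = -23.
|f(x) - f(5)| = |-5x + 2 - (-23)| = |-5(x - 5)| = 5|x - 5|.
We need 5|x - 5| < 1/500, i.e. |x - 5| < 1/500 / 5 = 1/2500.
So any delta <= 1/2500 works. Conversely, if delta > 1/2500, then x = 5 + 1/2500 satisfies |x - 5| = 1/2500 < delta but |f(x) - f(5)| = 5 * 1/2500 = 1/500, which is not < 1/500; so no larger delta works.
Hence the largest such delta is 1/2500.

1/2500


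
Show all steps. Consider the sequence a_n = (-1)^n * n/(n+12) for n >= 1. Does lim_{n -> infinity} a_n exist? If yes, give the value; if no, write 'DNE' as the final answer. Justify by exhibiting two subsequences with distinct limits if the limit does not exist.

Examine the behaviour of a_n along subsequences.
a_{2k} = 2k/(2k+12) -> 1. a_{2k+1} = -(2k+1)/(2k+13) -> -1.
Since these two subsequential limits are 1 and -1, distinct, the full sequence cannot converge (a convergent sequence has all subsequences tending to the same limit). So lim a_n does not exist.

DNE


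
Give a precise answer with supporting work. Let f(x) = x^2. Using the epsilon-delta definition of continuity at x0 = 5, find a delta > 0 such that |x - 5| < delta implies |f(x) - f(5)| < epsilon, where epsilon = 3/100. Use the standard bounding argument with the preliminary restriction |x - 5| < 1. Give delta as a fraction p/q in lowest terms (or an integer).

Factor: |x^2 - (5)^2| = |x - 5| * |x + 5|.
Impose |x - 5| < 1 first. Then |x + 5| = |(x - 5) + 2*(5)| <= |x - 5| + 2*|5| < 1 + 10 = 11.
So |x^2 - (5)^2| < delta * 11.
We need delta * 11 <= 3/100, i.e. delta <= 3/100/11 = 3/1100.
Since 3/1100 < 1, this is tighter than 1; take delta = 3/1100.
So delta = 3/1100 works.

3/1100


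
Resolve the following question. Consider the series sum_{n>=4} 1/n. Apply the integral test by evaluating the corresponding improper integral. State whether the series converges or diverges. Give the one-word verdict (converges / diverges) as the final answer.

Let f(x) = 1/x. Then f is positive, continuous, and decreasing on [4, infinity), so the integral test applies.
Compute the improper integral int_{4}^infinity f(x) dx:
  antiderivative F(x) = log(x).
  As x -> infinity, log(x) -> infinity.
  So int = infinity - log(4) = infinity. By the integral test, the series diverges.

diverges


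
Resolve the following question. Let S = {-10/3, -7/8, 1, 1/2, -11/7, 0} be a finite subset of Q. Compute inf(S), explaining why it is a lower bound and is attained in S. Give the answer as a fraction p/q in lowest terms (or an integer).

S is finite, so inf(S) = min(S).
Sorted increasing:
-10/3, -11/7, -7/8, 0, 1/2, 1
The extremum is -10/3.
For every x in S, x >= -10/3. And -10/3 is in S, so it is attained.
Therefore inf(S) = -10/3.

-10/3


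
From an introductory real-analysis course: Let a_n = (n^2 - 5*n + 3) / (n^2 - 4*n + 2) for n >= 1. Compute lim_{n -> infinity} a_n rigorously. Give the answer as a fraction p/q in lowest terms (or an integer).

Divide numerator and denominator by n^2, the highest power:
numerator / n^2 = 1 - 5/n + 3/n^2
denominator / n^2 = 1 - 4/n + 2/n^2
As n -> infinity, all terms of the form c/n^k (k >= 1) tend to 0.
So numerator / n^2 -> 1 and denominator / n^2 -> 1.
Therefore lim a_n = 1.

1


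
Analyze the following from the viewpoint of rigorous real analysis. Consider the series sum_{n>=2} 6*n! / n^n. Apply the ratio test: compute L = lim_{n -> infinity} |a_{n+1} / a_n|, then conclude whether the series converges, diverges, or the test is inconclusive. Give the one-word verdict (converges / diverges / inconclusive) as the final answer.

Let a_n denote the general term. Form the ratio a_{n+1}/a_n and simplify:
a_{n+1}/a_n = (n/(n + 1))^n
Take the limit as n -> infinity: L = exp(-1).
Since L = exp(-1) < 1, the ratio test implies the series converges.

converges


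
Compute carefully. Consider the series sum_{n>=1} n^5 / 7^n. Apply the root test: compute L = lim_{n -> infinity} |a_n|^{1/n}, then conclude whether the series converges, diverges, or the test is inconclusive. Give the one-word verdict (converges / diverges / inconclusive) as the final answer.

Let a_n denote the general term. Form |a_n|^(1/n) and simplify:
|a_n|^(1/n) = n^(5/n)/7
Take the limit as n -> infinity: L = 1/7.
Since L = 1/7 < 1, the root test implies convergence.

converges


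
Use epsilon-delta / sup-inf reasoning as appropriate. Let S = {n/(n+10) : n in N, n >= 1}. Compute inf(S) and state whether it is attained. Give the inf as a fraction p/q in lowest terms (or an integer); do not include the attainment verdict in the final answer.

Analysis:
- Values: 1/11, 1/6, 3/13, 2/7, ... strictly increasing.
- Minimum is 1/11 (n=1); inf = 1/11 (attained).
- n/(n+10) = 1 - 10/(n+10) -> 1 from below as n -> infinity, and never equals 1.
- So sup = 1 (not attained).
Conclusion: inf(S) = 1/11, attained in S.

1/11


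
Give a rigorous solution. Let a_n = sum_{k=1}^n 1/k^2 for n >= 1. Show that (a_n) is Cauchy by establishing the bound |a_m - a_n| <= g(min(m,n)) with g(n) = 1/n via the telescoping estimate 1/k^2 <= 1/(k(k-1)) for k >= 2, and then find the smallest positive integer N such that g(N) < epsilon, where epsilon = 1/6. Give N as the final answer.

For m > n >= 1: |a_m - a_n| = sum_{k=n+1}^m 1/k^2.
Use 1/k^2 <= 1/(k(k-1)) = 1/(k-1) - 1/k for k >= 2:
sum_{k=n+1}^m 1/k^2 <= sum_{k=n+1}^m (1/(k-1) - 1/k) = 1/n - 1/m <= 1/n.
By symmetry the same bound holds with n,m swapped, so |a_m - a_n| <= 1/min(m,n) = g(min(m,n)). Since g(n) -> 0, (a_n) is Cauchy.
Now solve g(N) < 1/6: 1/N < 1/6 <=> N > 1/(1/6) = 6.
The smallest integer strictly greater than 6 is N = 7.
Check: g(7) = 1/7 < 1/6; g(6) = 1/6 >= 1/6. So N = 7.

7


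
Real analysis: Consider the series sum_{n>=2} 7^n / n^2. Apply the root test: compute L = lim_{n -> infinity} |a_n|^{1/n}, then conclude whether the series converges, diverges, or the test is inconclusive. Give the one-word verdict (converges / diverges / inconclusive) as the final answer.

Let a_n denote the general term. Form |a_n|^(1/n) and simplify:
|a_n|^(1/n) = 7/n^(2/n)
Take the limit as n -> infinity: L = 7.
Since L = 7 > 1, the root test implies divergence.

diverges


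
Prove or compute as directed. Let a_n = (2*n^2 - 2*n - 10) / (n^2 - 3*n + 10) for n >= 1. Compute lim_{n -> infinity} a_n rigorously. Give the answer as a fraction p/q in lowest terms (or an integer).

Divide numerator and denominator by n^2, the highest power:
numerator / n^2 = 2 - 2/n - 10/n^2
denominator / n^2 = 1 - 3/n + 10/n^2
As n -> infinity, all terms of the form c/n^k (k >= 1) tend to 0.
So numerator / n^2 -> 2 and denominator / n^2 -> 1.
Therefore lim a_n = 2.

2


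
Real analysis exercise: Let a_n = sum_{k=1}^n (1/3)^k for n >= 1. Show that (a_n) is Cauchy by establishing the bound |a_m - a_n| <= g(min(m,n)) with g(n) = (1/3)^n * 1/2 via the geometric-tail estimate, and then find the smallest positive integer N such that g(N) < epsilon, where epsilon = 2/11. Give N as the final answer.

For m > n >= 1: |a_m - a_n| = sum_{k=n+1}^m (1/3)^k < sum_{k=n+1}^infinity (1/3)^k = (1/3)^(n+1) / (1 - 1/3) = (1/3)^n * (1/3) * (3/2) = (1/3)^n * 1/2.
So g(n) = (1/3)^n / 2. Since g(n) -> 0, (a_n) is Cauchy.
Now solve g(N) < 2/11: (1/3)^N / 2 < 2/11 <=> 3^N > 1 / (2 * 2/11) = 11/4.
Check powers of 3: 3^0 = 1 <= 11/4, 3^1 = 3 > 11/4.
So the smallest such N is 1. Check: g(1) = 1/(2 * 3) = 1/6 < 2/11.

1


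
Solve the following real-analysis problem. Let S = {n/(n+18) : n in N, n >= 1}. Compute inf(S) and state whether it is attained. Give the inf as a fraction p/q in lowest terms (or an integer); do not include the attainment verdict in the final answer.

Analysis:
- Values: 1/19, 1/10, 1/7, 2/11, ... strictly increasing.
- Minimum is 1/19 (n=1); inf = 1/19 (attained).
- n/(n+18) = 1 - 18/(n+18) -> 1 from below as n -> infinity, and never equals 1.
- So sup = 1 (not attained).
Conclusion: inf(S) = 1/19, attained in S.

1/19


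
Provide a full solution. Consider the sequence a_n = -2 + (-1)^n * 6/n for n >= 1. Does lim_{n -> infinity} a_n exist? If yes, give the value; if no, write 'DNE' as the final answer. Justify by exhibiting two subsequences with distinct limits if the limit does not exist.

Examine the behaviour of a_n along subsequences.
Even-n subsequence a_{2k} = -2 + 6/(2k) -> -2. Odd-n subsequence a_{2k+1} = -2 - 6/(2k+1) -> -2. Both tend to -2, which suggests the limit is -2; verify directly.
|a_n - (-2)| = |(-1)^n * 6/n| = 6/n for every n >= 1.
Given epsilon > 0, choose a positive integer N > 6/epsilon. Then for all n >= N, |a_n - (-2)| = 6/n <= 6/N < epsilon.
So by the definition of the limit, lim a_n exists and equals -2.

-2


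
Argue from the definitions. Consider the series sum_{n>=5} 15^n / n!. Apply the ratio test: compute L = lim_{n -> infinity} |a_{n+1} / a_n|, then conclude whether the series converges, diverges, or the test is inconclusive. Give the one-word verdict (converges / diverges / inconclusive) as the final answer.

Let a_n denote the general term. Form the ratio a_{n+1}/a_n and simplify:
a_{n+1}/a_n = 15/(n + 1)
Take the limit as n -> infinity: L = 0.
Since L = 0 < 1, the ratio test implies the series converges.

converges


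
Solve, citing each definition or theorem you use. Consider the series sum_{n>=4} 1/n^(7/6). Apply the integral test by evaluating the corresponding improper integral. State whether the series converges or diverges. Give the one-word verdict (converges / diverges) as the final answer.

Let f(x) = x^(-7/6). Then f is positive, continuous, and decreasing on [4, infinity), so the integral test applies.
Compute the improper integral int_{4}^infinity f(x) dx:
  antiderivative F(x) = -6/x^(1/6).
  As x -> infinity, F(x) -> 0 (since p = 7/6 > 1).
  So int = F(infinity) - F(4) = 0 - (-3*2^(2/3)) = 3*2^(2/3).
  Finite, so by the integral test, the series converges.

converges


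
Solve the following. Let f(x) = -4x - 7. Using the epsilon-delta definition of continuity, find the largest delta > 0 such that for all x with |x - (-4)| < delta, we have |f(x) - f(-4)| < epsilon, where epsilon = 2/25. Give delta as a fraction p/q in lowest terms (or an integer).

We compute f(-4) = -4*(-4) - 7 = 9.
|f(x) - f(-4)| = |-4x - 7 - (9)| = |-4(x - (-4))| = 4|x - (-4)|.
We need 4|x - (-4)| < 2/25, i.e. |x - (-4)| < 2/25 / 4 = 1/50.
So any delta <= 1/50 works. Conversely, if delta > 1/50, then x = -4 + 1/50 satisfies |x - (-4)| = 1/50 < delta but |f(x) - f(-4)| = 4 * 1/50 = 2/25, which is not < 2/25; so no larger delta works.
Hence the largest such delta is 1/50.

1/50


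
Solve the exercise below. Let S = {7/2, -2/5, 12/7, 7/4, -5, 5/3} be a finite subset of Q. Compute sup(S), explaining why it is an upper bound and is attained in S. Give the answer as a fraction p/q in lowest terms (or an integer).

S is finite, so sup(S) = max(S).
Sorted decreasing:
7/2, 7/4, 12/7, 5/3, -2/5, -5
The extremum is 7/2.
For every x in S, x <= 7/2. And 7/2 is in S, so it is attained.
Therefore sup(S) = 7/2.

7/2


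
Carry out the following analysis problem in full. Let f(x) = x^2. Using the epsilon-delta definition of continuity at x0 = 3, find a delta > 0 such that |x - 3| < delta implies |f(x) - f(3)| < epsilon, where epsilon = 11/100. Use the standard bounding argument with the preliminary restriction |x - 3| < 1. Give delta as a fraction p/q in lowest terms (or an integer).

Factor: |x^2 - (3)^2| = |x - 3| * |x + 3|.
Impose |x - 3| < 1 first. Then |x + 3| = |(x - 3) + 2*(3)| <= |x - 3| + 2*|3| < 1 + 6 = 7.
So |x^2 - (3)^2| < delta * 7.
We need delta * 7 <= 11/100, i.e. delta <= 11/100/7 = 11/700.
Since 11/700 < 1, this is tighter than 1; take delta = 11/700.
So delta = 11/700 works.

11/700


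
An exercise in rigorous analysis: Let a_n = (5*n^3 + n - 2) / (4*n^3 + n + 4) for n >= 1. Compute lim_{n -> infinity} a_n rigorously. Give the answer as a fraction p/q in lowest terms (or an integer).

Divide numerator and denominator by n^3, the highest power:
numerator / n^3 = 5 + n^(-2) - 2/n^3
denominator / n^3 = 4 + n^(-2) + 4/n^3
As n -> infinity, all terms of the form c/n^k (k >= 1) tend to 0.
So numerator / n^3 -> 5 and denominator / n^3 -> 4.
Therefore lim a_n = 5/4.

5/4


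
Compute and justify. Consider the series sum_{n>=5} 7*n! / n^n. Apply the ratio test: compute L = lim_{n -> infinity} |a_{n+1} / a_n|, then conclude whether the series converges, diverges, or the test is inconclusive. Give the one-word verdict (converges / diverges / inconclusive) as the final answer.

Let a_n denote the general term. Form the ratio a_{n+1}/a_n and simplify:
a_{n+1}/a_n = (n/(n + 1))^n
Take the limit as n -> infinity: L = exp(-1).
Since L = exp(-1) < 1, the ratio test implies the series converges.

converges


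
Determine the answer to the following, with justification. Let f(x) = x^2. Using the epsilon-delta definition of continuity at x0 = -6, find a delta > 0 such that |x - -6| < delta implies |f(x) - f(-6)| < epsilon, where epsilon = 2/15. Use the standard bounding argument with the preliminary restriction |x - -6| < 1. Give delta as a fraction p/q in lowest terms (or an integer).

Factor: |x^2 - (-6)^2| = |x - -6| * |x + -6|.
Impose |x - -6| < 1 first. Then |x + -6| = |(x - -6) + 2*(-6)| <= |x - -6| + 2*|-6| < 1 + 12 = 13.
So |x^2 - (-6)^2| < delta * 13.
We need delta * 13 <= 2/15, i.e. delta <= 2/15/13 = 2/195.
Since 2/195 < 1, this is tighter than 1; take delta = 2/195.
So delta = 2/195 works.

2/195
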